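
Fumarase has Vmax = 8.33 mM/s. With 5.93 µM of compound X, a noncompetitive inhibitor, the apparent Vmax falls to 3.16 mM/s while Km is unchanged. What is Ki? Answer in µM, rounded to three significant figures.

Noncompetitive: Vmax,app = Vmax/α with α = 1 + [I]/Ki.
α = Vmax/Vmax,app = 8.33/3.16 = 2.636.
Since α = 1 + [I]/Ki, [I]/Ki = 2.636 − 1 = 1.636 and Ki = 5.93/1.636 = 3.62 µM.

3.62 µM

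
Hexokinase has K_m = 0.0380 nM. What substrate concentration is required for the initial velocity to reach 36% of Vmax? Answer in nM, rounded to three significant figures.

0.0214 nM

v/Vmax = [S]/(Km+[S]) = 0.36, so [S] = Km·0.36/(1 − 0.36) = 0.0380 × 0.5625.
[S] = 0.0214 nM.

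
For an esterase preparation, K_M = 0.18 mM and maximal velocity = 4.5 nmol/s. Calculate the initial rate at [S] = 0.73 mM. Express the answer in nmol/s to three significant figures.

3.61 nmol/s

[S]/(Km+[S]) = 0.73/0.9100 = 0.8022, the fractional saturation.
v = 0.8022 × Vmax = 0.8022 × 4.5 = 3.61 nmol/s.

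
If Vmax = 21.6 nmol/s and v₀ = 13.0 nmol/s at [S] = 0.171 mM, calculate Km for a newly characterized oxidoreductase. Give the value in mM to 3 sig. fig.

0.113 mM

v/Vmax = 13.0/21.6 = 0.6019 = [S]/(Km+[S]).
So Km + [S] = [S]/0.6019 = 0.2841 mM, giving Km = 0.2841 − 0.171 = 0.113 mM.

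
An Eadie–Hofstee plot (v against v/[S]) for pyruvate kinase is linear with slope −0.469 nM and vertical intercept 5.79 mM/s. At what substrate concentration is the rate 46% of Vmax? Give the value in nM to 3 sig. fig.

The Eadie–Hofstee slope gives Km = 0.469 nM (slope = −Km).
v/Vmax = [S]/(Km+[S]) = 0.46 ⇒ [S] = Km·0.46/(1−0.46) = 0.469 × 0.8519 = 0.400 nM.

0.400 nM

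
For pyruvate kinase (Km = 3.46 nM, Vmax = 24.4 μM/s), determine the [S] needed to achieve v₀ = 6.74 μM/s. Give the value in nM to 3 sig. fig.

Rearranging v = Vmax[S]/(Km+[S]) gives [S] = Km·v/(Vmax − v).
[S] = 3.46 × 6.74 / (24.4 − 6.74) = 23.32/17.66 = 1.32 nM.

1.32 nM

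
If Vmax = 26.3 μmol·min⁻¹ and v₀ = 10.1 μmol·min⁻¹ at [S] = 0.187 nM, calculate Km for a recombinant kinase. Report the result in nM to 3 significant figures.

From v = Vmax[S]/(Km+[S]), Km = [S](Vmax − v)/v.
Km = 0.187 × (26.3 − 10.1) / 10.1 = 3.029/10.1 = 0.300 nM.

0.300 nM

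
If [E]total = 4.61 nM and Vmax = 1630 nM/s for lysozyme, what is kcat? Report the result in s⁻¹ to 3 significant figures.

kcat = Vmax/[E]total = 1630 nM/s / 4.61 nM = 354 s⁻¹.

354 s⁻¹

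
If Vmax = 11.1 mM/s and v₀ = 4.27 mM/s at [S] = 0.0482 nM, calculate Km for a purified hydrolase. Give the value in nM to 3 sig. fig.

v/Vmax = 4.27/11.1 = 0.3847 = [S]/(Km+[S]).
So Km + [S] = [S]/0.3847 = 0.1253 nM, giving Km = 0.1253 − 0.0482 = 0.0771 nM.

0.0771 nM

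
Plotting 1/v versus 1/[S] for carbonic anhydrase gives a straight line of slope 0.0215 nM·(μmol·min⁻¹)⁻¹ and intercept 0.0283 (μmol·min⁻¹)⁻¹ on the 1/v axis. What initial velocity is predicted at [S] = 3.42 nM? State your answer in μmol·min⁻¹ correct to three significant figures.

28.9 μmol·min⁻¹

The y-intercept is 1/Vmax, so Vmax = 1/0.0283 = 35.3 μmol·min⁻¹.
The slope is Km/Vmax, so Km = 0.0215 × 35.3 = 0.760 nM.
Then v = 35.3 × 3.42/(0.760 + 3.42) = 28.9 μmol·min⁻¹.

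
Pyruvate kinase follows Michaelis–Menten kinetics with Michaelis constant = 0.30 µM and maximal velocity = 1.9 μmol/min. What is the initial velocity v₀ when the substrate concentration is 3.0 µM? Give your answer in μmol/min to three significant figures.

[S]/(Km+[S]) = 3.0/3.300 = 0.9091, the fractional saturation.
v = 0.9091 × Vmax = 0.9091 × 1.9 = 1.73 μmol/min.

1.73 μmol/min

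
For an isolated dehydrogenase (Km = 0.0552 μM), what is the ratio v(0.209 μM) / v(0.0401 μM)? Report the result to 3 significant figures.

1.88

The fractional saturations are [S]/(Km+[S]) = 0.0401/0.09530 = 0.4208 and 0.209/0.2642 = 0.7911.
v₂/v₁ is just their ratio: 0.7911/0.4208 = 1.88.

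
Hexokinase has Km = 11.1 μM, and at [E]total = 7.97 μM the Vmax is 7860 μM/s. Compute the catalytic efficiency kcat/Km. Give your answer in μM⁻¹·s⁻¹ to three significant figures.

88.8 μM⁻¹·s⁻¹

kcat = Vmax/[E]total = 7860/7.97 = 986 s⁻¹.
kcat/Km = 986/11.1 = 88.8 μM⁻¹·s⁻¹.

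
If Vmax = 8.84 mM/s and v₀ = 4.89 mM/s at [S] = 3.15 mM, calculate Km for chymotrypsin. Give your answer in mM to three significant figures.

2.54 mM

From v = Vmax[S]/(Km+[S]), Km = [S](Vmax − v)/v.
Km = 3.15 × (8.84 − 4.89) / 4.89 = 12.44/4.89 = 2.54 mM.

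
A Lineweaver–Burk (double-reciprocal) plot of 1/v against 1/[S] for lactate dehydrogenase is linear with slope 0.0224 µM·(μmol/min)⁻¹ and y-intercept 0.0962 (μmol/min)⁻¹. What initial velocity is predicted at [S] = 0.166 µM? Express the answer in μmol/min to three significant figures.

4.33 μmol/min

The y-intercept is 1/Vmax, so Vmax = 1/0.0962 = 10.4 μmol/min.
The slope is Km/Vmax, so Km = 0.0224 × 10.4 = 0.233 µM.
Then v = 10.4 × 0.166/(0.233 + 0.166) = 4.33 μmol/min.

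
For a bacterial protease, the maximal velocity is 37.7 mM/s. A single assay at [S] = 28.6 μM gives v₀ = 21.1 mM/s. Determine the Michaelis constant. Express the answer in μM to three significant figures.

22.5 μM

From v = Vmax[S]/(Km+[S]), Km = [S](Vmax − v)/v.
Km = 28.6 × (37.7 − 21.1) / 21.1 = 474.8/21.1 = 22.5 μM.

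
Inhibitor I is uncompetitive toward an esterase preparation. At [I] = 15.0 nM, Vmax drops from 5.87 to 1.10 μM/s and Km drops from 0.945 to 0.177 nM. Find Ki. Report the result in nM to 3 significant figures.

3.46 nM

Uncompetitive: Vmax,app = Vmax/α (and Km,app = Km/α) with α = 1 + [I]/Ki.
α = Vmax/Vmax,app = 5.87/1.10 = 5.336.
Ki = [I]/(α − 1) = 15.0/4.336 = 3.46 nM.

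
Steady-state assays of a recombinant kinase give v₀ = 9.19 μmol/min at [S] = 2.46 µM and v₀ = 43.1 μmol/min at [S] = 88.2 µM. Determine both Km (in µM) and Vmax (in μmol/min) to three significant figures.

Km = 10.4 µM; Vmax = 48.2 μmol/min

In reciprocal form, 1/v = (Km/Vmax)·(1/[S]) + 1/Vmax. The two points give (1/[S], 1/v) = (0.4065, 0.1088) and (0.01134, 0.02320).
Slope = (0.1088 − 0.02320)/(0.4065 − 0.01134) = 0.2166; intercept = 0.1088 − 0.2166×0.4065 = 0.02075.
Vmax = 1/intercept = 48.2 μmol/min; Km = slope × Vmax = 0.2166 × 48.2 = 10.4 µM.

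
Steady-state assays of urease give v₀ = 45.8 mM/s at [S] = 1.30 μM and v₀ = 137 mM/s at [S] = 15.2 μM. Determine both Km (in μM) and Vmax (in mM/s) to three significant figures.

Km = 3.48 μM; Vmax = 168 mM/s

From v = Vmax[S]/(Km+[S]), each point gives Vmax = v(Km+[S])/[S].
Equating: 45.8(Km+1.30)/1.30 = 137(Km+15.2)/15.2.
35.23·Km + 45.8 = 9.013·Km + 137, so (35.23 − 9.013)·Km = 137 − 45.8.
Km = 91.20/26.22 = 3.48 μM; then Vmax = 45.8(3.48+1.30)/1.30 = 168 mM/s.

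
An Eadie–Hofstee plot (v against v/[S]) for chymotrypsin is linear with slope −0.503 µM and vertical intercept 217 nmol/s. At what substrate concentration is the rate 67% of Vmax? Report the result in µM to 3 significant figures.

The Eadie–Hofstee slope gives Km = 0.503 µM (slope = −Km).
v/Vmax = [S]/(Km+[S]) = 0.67 ⇒ [S] = Km·0.67/(1−0.67) = 0.503 × 2.030 = 1.02 µM.

1.02 µM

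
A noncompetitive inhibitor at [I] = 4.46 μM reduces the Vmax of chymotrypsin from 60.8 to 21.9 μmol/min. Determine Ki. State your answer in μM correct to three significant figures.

2.51 μM

Noncompetitive: Vmax,app = Vmax/α with α = 1 + [I]/Ki.
α = Vmax/Vmax,app = 60.8/21.9 = 2.776.
Ki = [I]/(α − 1) = 4.46/1.776 = 2.51 μM.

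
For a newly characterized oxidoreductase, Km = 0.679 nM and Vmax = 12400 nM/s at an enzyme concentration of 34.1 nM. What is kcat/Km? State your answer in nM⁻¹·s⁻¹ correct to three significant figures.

536 nM⁻¹·s⁻¹

kcat = Vmax/[E]total = 12400/34.1 = 364 s⁻¹.
kcat/Km = 364/0.679 = 536 nM⁻¹·s⁻¹.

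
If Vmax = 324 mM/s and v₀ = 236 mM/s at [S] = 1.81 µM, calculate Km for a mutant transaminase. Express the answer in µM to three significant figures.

From v = Vmax[S]/(Km+[S]), Km = [S](Vmax − v)/v.
Km = 1.81 × (324 − 236) / 236 = 159.3/236 = 0.675 µM.

0.675 µM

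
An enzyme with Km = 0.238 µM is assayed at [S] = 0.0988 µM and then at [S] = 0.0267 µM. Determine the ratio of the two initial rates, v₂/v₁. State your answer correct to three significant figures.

0.344

The fractional saturations are [S]/(Km+[S]) = 0.0988/0.3368 = 0.2933 and 0.0267/0.2647 = 0.1009.
v₂/v₁ is just their ratio: 0.1009/0.2933 = 0.344.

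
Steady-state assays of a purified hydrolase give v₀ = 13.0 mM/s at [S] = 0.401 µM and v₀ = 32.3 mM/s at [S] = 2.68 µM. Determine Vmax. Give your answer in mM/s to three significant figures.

In reciprocal form, 1/v = (Km/Vmax)·(1/[S]) + 1/Vmax. The two points give (1/[S], 1/v) = (2.494, 0.07692) and (0.3731, 0.03096).
Slope = (0.07692 − 0.03096)/(2.494 − 0.3731) = 0.02167; intercept = 0.07692 − 0.02167×2.494 = 0.02287.
Vmax = 1/intercept = 43.7 mM/s; Km = slope × Vmax = 0.02167 × 43.7 = 0.948 µM.

43.7 mM/s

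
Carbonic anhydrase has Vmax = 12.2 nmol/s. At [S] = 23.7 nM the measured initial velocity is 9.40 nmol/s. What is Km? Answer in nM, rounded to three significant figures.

From v = Vmax[S]/(Km+[S]), Km = [S](Vmax − v)/v.
Km = 23.7 × (12.2 − 9.40) / 9.40 = 66.36/9.40 = 7.06 nM.

7.06 nM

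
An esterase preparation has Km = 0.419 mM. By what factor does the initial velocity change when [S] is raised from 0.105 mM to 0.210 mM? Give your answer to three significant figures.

1.67

The fractional saturations are [S]/(Km+[S]) = 0.105/0.5240 = 0.2004 and 0.210/0.6290 = 0.3339.
v₂/v₁ is just their ratio: 0.3339/0.2004 = 1.67.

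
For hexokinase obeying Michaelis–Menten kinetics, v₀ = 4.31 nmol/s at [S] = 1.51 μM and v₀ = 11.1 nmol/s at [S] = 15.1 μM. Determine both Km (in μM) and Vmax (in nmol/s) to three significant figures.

Km = 3.20 μM; Vmax = 13.5 nmol/s

From v = Vmax[S]/(Km+[S]), each point gives Vmax = v(Km+[S])/[S].
Equating: 4.31(Km+1.51)/1.51 = 11.1(Km+15.1)/15.1.
2.854·Km + 4.31 = 0.7351·Km + 11.1, so (2.854 − 0.7351)·Km = 11.1 − 4.31.
Km = 6.790/2.119 = 3.20 μM; then Vmax = 4.31(3.20+1.51)/1.51 = 13.5 nmol/s.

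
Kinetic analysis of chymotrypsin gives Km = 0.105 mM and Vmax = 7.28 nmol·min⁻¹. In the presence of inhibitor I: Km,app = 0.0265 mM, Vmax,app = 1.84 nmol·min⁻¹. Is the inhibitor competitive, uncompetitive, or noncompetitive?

uncompetitive

Both Km and Vmax decrease by the same factor (~3.96-fold) — characteristic of uncompetitive inhibition.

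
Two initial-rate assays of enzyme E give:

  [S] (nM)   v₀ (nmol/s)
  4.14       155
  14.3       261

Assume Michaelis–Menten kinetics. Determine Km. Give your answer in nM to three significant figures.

5.52 nM

From v = Vmax[S]/(Km+[S]), each point gives Vmax = v(Km+[S])/[S].
Equating: 155(Km+4.14)/4.14 = 261(Km+14.3)/14.3.
37.44·Km + 155 = 18.25·Km + 261, so (37.44 − 18.25)·Km = 261 − 155.
Km = 106.0/19.19 = 5.52 nM; then Vmax = 155(5.52+4.14)/4.14 = 362 nmol/s.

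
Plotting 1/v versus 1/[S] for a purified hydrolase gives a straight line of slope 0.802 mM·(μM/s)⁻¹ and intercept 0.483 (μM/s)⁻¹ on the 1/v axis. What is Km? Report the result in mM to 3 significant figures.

y-intercept = 1/Vmax ⇒ Vmax = 2.07 μM/s; slope = Km/Vmax ⇒ Km = slope × Vmax.
Km = 0.802 × 2.07 = 1.66 mM.

1.66 mM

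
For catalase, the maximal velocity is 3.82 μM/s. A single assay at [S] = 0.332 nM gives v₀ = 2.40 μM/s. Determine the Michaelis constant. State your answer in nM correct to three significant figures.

0.196 nM

v/Vmax = 2.40/3.82 = 0.6283 = [S]/(Km+[S]).
So Km + [S] = [S]/0.6283 = 0.5284 nM, giving Km = 0.5284 − 0.332 = 0.196 nM.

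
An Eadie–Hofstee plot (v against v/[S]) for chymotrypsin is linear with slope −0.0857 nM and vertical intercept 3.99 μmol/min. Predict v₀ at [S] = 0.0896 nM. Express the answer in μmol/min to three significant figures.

2.04 μmol/min

In the Eadie–Hofstee form v = Vmax − Km·(v/[S]), the slope is −Km and the intercept is Vmax, so Km = 0.0857 nM and Vmax = 3.99 μmol/min.
v = 3.99 × 0.0896/(0.0857 + 0.0896) = 2.04 μmol/min.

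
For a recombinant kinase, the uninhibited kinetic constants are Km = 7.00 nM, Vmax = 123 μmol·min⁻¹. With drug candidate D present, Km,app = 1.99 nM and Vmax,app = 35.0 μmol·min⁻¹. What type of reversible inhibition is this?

Both Km and Vmax decrease by the same factor (~3.51-fold) — characteristic of uncompetitive inhibition.

uncompetitive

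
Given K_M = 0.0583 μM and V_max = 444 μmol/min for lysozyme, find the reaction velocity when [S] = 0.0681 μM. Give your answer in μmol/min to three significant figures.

v = Vmax·[S]/(Km + [S]) = 444 × 0.0681 / (0.0583 + 0.0681)
  = 30.24 / 0.1264 = 239 μmol/min.

239 μmol/min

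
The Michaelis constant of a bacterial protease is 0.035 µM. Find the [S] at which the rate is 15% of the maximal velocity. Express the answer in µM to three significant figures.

0.00618 µM

v/Vmax = [S]/(Km+[S]) = 0.15, so [S] = Km·0.15/(1 − 0.15) = 0.035 × 0.1765.
[S] = 0.00618 µM.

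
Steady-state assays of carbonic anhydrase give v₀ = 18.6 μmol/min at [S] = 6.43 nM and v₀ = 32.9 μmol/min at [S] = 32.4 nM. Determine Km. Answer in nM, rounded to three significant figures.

In reciprocal form, 1/v = (Km/Vmax)·(1/[S]) + 1/Vmax. The two points give (1/[S], 1/v) = (0.1555, 0.05376) and (0.03086, 0.03040).
Slope = (0.05376 − 0.03040)/(0.1555 − 0.03086) = 0.1875; intercept = 0.05376 − 0.1875×0.1555 = 0.02461.
Vmax = 1/intercept = 40.6 μmol/min; Km = slope × Vmax = 0.1875 × 40.6 = 7.62 nM.

7.62 nM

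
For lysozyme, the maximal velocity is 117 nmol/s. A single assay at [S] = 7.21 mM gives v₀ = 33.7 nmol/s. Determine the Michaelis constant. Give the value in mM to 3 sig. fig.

17.8 mM

v/Vmax = 33.7/117 = 0.2880 = [S]/(Km+[S]).
So Km + [S] = [S]/0.2880 = 25.03 mM, giving Km = 25.03 − 7.21 = 17.8 mM.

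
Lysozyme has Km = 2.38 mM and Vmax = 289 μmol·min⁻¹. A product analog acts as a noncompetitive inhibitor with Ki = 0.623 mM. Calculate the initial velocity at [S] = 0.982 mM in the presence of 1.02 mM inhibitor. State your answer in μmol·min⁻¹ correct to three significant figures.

α = 1 + [I]/Ki = 1 + 1.02/0.623 = 2.637.
For a noncompetitive inhibitor, Vmax is reduced to Vmax/α while Km is unchanged: Km,app = 2.38 mM, Vmax,app = 110 μmol·min⁻¹.
v = Vmax,app·[S]/(Km,app + [S]) = 110 × 0.982/(2.38 + 0.982) = 32.0 μmol·min⁻¹.

32.0 μmol·min⁻¹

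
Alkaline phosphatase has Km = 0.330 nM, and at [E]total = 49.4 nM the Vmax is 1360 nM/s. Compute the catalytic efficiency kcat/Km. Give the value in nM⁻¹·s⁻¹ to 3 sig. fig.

kcat = Vmax/[E]total = 1360/49.4 = 27.5 s⁻¹.
kcat/Km = 27.5/0.330 = 83.4 nM⁻¹·s⁻¹.

83.4 nM⁻¹·s⁻¹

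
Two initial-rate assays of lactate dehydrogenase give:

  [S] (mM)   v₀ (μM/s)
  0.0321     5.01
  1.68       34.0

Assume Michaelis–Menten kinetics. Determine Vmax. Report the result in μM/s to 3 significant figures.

38.3 μM/s

From v = Vmax[S]/(Km+[S]), each point gives Vmax = v(Km+[S])/[S].
Equating: 5.01(Km+0.0321)/0.0321 = 34.0(Km+1.68)/1.68.
156.1·Km + 5.01 = 20.24·Km + 34.0, so (156.1 − 20.24)·Km = 34.0 − 5.01.
Km = 28.99/135.8 = 0.213 mM; then Vmax = 5.01(0.213+0.0321)/0.0321 = 38.3 μM/s.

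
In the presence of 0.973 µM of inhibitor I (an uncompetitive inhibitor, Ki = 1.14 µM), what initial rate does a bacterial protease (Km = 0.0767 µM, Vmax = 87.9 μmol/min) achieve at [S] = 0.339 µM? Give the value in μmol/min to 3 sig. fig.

With α = 1 + [I]/Ki = 1 + 0.973/1.14 = 1.854, the uncompetitive rate law is v = (Vmax/α)·[S] / (Km/α + [S]).
v = (87.9/1.854)×0.339 / (0.0767/1.854 + 0.339) = 16.08/0.3804 = 42.3 μmol/min.

42.3 μmol/min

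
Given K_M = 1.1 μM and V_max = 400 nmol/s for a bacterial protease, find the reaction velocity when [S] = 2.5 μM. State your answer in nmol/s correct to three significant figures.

v = Vmax·[S]/(Km + [S]) = 400 × 2.5 / (1.1 + 2.5)
  = 1000 / 3.600 = 278 nmol/s.

278 nmol/s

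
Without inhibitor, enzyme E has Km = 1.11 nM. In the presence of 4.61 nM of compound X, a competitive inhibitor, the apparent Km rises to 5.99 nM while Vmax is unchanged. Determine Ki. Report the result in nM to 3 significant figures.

Competitive: Km,app = α·Km with α = 1 + [I]/Ki.
α = Km,app/Km = 5.99/1.11 = 5.396.
Ki = [I]/(α − 1) = 4.61/4.396 = 1.05 nM.

1.05 nM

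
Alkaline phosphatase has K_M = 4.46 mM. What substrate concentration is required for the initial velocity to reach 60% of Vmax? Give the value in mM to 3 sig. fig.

6.69 mM

v/Vmax = [S]/(Km+[S]) = 0.6, so [S] = Km·0.6/(1 − 0.6) = 4.46 × 1.500.
[S] = 6.69 mM.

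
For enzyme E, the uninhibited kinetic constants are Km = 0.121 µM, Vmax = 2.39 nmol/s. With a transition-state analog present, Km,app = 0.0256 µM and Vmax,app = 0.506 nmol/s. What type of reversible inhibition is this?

uncompetitive

Both Km and Vmax decrease by the same factor (~4.72-fold) — characteristic of uncompetitive inhibition.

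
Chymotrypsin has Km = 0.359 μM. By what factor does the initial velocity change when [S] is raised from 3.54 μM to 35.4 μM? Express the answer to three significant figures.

The fractional saturations are [S]/(Km+[S]) = 3.54/3.899 = 0.9079 and 35.4/35.76 = 0.9900.
v₂/v₁ is just their ratio: 0.9900/0.9079 = 1.09.

1.09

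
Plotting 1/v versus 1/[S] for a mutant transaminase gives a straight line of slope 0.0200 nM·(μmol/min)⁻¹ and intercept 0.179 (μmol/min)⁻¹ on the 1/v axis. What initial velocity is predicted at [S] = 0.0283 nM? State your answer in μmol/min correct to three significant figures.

The y-intercept is 1/Vmax, so Vmax = 1/0.179 = 5.59 μmol/min.
The slope is Km/Vmax, so Km = 0.0200 × 5.59 = 0.112 nM.
Then v = 5.59 × 0.0283/(0.112 + 0.0283) = 1.13 μmol/min.

1.13 μmol/min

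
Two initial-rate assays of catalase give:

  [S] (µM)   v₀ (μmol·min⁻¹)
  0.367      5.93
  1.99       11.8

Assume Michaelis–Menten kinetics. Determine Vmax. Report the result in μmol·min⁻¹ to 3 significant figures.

From v = Vmax[S]/(Km+[S]), each point gives Vmax = v(Km+[S])/[S].
Equating: 5.93(Km+0.367)/0.367 = 11.8(Km+1.99)/1.99.
16.16·Km + 5.93 = 5.930·Km + 11.8, so (16.16 − 5.930)·Km = 11.8 − 5.93.
Km = 5.870/10.23 = 0.574 µM; then Vmax = 5.93(0.574+0.367)/0.367 = 15.2 μmol·min⁻¹.

15.2 μmol·min⁻¹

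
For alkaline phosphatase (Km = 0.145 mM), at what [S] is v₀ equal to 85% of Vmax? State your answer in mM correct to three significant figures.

v/Vmax = [S]/(Km+[S]) = 0.85, so [S] = Km·0.85/(1 − 0.85) = 0.145 × 5.667.
[S] = 0.822 mM.

0.822 mM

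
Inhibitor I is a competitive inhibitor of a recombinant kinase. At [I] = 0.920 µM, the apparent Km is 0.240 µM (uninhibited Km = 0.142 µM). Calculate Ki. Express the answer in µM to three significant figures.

Competitive: Km,app = α·Km with α = 1 + [I]/Ki.
α = Km,app/Km = 0.240/0.142 = 1.690.
Ki = [I]/(α − 1) = 0.920/0.6901 = 1.33 µM.

1.33 µM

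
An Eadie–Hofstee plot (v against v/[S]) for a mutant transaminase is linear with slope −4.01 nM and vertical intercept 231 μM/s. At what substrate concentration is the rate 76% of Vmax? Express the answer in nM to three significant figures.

12.7 nM

The Eadie–Hofstee slope gives Km = 4.01 nM (slope = −Km).
v/Vmax = [S]/(Km+[S]) = 0.76 ⇒ [S] = Km·0.76/(1−0.76) = 4.01 × 3.167 = 12.7 nM.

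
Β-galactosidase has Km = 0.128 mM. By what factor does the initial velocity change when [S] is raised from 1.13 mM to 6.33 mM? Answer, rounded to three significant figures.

The fractional saturations are [S]/(Km+[S]) = 1.13/1.258 = 0.8983 and 6.33/6.458 = 0.9802.
v₂/v₁ is just their ratio: 0.9802/0.8983 = 1.09.

1.09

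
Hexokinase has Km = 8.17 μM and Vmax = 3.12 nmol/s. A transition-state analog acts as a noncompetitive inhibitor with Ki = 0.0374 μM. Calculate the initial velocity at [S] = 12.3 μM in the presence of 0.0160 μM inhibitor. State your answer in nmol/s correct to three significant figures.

1.31 nmol/s

α = 1 + [I]/Ki = 1 + 0.0160/0.0374 = 1.428.
For a noncompetitive inhibitor, Vmax is reduced to Vmax/α while Km is unchanged: Km,app = 8.17 μM, Vmax,app = 2.19 nmol/s.
v = Vmax,app·[S]/(Km,app + [S]) = 2.19 × 12.3/(8.17 + 12.3) = 1.31 nmol/s.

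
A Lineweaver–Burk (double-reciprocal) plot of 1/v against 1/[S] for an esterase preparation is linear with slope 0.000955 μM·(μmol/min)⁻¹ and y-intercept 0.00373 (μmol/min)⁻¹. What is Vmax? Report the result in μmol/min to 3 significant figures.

268 μmol/min

The y-intercept of a Lineweaver–Burk plot equals 1/Vmax, so Vmax = 1/0.00373 = 268 μmol/min.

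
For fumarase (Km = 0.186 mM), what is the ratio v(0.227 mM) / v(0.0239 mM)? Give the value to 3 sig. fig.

4.83

Since Vmax cancels, v₂/v₁ = [S]₂(Km+[S]₁) / [S]₁(Km+[S]₂).
= 0.227×(0.186+0.0239) / (0.0239×(0.186+0.227)) = 0.04765/0.009871 = 4.83.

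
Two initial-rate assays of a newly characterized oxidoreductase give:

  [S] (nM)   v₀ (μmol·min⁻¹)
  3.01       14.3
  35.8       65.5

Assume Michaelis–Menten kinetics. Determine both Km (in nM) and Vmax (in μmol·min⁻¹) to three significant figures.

Km = 17.5 nM; Vmax = 97.6 μmol·min⁻¹

In reciprocal form, 1/v = (Km/Vmax)·(1/[S]) + 1/Vmax. The two points give (1/[S], 1/v) = (0.3322, 0.06993) and (0.02793, 0.01527).
Slope = (0.06993 − 0.01527)/(0.3322 − 0.02793) = 0.1796; intercept = 0.06993 − 0.1796×0.3322 = 0.01025.
Vmax = 1/intercept = 97.6 μmol·min⁻¹; Km = slope × Vmax = 0.1796 × 97.6 = 17.5 nM.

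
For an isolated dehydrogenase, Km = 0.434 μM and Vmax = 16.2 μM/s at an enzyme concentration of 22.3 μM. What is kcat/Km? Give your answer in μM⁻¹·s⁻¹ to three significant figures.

kcat = Vmax/[E]total = 16.2/22.3 = 0.726 s⁻¹.
kcat/Km = 0.726/0.434 = 1.67 μM⁻¹·s⁻¹.

1.67 μM⁻¹·s⁻¹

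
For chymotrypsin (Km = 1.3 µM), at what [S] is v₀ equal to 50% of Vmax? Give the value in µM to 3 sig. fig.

1.30 µM

v/Vmax = [S]/(Km+[S]) = 0.5, so [S] = Km·0.5/(1 − 0.5) = 1.3 × 1.000.
[S] = 1.30 µM.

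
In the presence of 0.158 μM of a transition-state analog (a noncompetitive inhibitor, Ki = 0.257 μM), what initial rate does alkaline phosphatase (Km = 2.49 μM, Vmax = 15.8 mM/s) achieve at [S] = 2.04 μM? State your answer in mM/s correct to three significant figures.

4.41 mM/s

With α = 1 + [I]/Ki = 1 + 0.158/0.257 = 1.615, the noncompetitive rate law is v = (Vmax/α)·[S] / (Km + [S]).
v = (15.8/1.615)×2.04 / (2.49 + 2.04) = 19.96/4.530 = 4.41 mM/s.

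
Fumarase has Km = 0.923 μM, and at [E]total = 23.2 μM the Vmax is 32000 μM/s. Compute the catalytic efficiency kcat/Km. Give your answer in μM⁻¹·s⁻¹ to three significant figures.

kcat = Vmax/[E]total = 32000/23.2 = 1380 s⁻¹.
kcat/Km = 1380/0.923 = 1490 μM⁻¹·s⁻¹.

1490 μM⁻¹·s⁻¹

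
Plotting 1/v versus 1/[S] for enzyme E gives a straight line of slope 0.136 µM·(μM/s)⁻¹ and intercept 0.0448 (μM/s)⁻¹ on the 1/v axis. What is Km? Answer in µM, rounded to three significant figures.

y-intercept = 1/Vmax ⇒ Vmax = 22.3 μM/s; slope = Km/Vmax ⇒ Km = slope × Vmax.
Km = 0.136 × 22.3 = 3.04 µM.

3.04 µM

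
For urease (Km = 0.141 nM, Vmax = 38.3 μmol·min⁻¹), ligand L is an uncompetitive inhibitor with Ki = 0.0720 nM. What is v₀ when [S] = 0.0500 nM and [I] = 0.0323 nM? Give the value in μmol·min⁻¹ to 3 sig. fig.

α = 1 + [I]/Ki = 1 + 0.0323/0.0720 = 1.449.
For an uncompetitive inhibitor, both parameters are divided by α, giving Vmax/α and Km/α: Km,app = 0.0973 nM, Vmax,app = 26.4 μmol·min⁻¹.
v = Vmax,app·[S]/(Km,app + [S]) = 26.4 × 0.0500/(0.0973 + 0.0500) = 8.97 μmol·min⁻¹.

8.97 μmol·min⁻¹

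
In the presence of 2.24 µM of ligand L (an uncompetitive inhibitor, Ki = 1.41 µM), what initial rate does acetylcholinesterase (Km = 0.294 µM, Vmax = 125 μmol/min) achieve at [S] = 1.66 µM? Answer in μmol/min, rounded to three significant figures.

45.2 μmol/min

With α = 1 + [I]/Ki = 1 + 2.24/1.41 = 2.589, the uncompetitive rate law is v = (Vmax/α)·[S] / (Km/α + [S]).
v = (125/2.589)×1.66 / (0.294/2.589 + 1.66) = 80.16/1.774 = 45.2 μmol/min.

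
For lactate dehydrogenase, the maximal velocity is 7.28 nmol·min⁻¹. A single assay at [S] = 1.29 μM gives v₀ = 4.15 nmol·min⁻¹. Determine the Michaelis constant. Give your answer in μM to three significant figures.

0.973 μM

From v = Vmax[S]/(Km+[S]), Km = [S](Vmax − v)/v.
Km = 1.29 × (7.28 − 4.15) / 4.15 = 4.038/4.15 = 0.973 μM.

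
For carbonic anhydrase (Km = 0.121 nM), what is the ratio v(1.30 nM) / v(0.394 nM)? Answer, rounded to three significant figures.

1.20

The fractional saturations are [S]/(Km+[S]) = 0.394/0.5150 = 0.7650 and 1.30/1.421 = 0.9148.
v₂/v₁ is just their ratio: 0.9148/0.7650 = 1.20.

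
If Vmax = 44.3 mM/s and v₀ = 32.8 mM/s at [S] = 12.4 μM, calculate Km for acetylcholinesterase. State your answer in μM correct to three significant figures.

From v = Vmax[S]/(Km+[S]), Km = [S](Vmax − v)/v.
Km = 12.4 × (44.3 − 32.8) / 32.8 = 142.6/32.8 = 4.35 μM.

4.35 μM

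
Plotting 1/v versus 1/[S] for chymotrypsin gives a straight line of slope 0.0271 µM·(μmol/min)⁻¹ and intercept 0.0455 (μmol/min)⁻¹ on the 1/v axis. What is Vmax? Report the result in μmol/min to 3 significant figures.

22.0 μmol/min

The y-intercept of a Lineweaver–Burk plot equals 1/Vmax, so Vmax = 1/0.0455 = 22.0 μmol/min.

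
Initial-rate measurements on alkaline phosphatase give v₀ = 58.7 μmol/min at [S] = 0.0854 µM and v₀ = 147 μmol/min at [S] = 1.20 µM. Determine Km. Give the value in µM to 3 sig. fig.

In reciprocal form, 1/v = (Km/Vmax)·(1/[S]) + 1/Vmax. The two points give (1/[S], 1/v) = (11.71, 0.01704) and (0.8333, 0.006803).
Slope = (0.01704 − 0.006803)/(11.71 − 0.8333) = 0.0009409; intercept = 0.01704 − 0.0009409×11.71 = 0.006019.
Vmax = 1/intercept = 166 μmol/min; Km = slope × Vmax = 0.0009409 × 166 = 0.156 µM.

0.156 µM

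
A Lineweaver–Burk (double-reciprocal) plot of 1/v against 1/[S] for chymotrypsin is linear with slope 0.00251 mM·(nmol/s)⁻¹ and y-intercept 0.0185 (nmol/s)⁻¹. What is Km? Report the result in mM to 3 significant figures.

0.136 mM

y-intercept = 1/Vmax ⇒ Vmax = 54.1 nmol/s; slope = Km/Vmax ⇒ Km = slope × Vmax.
Km = 0.00251 × 54.1 = 0.136 mM.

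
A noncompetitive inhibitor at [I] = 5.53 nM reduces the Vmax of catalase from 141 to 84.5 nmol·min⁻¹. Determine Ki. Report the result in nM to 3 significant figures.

Noncompetitive: Vmax,app = Vmax/α with α = 1 + [I]/Ki.
α = Vmax/Vmax,app = 141/84.5 = 1.669.
Ki = [I]/(α − 1) = 5.53/0.6686 = 8.27 nM.

8.27 nM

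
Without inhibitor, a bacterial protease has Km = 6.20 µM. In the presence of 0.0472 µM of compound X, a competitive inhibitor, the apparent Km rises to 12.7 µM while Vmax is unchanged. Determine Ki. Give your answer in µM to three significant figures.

Competitive: Km,app = α·Km with α = 1 + [I]/Ki.
α = Km,app/Km = 12.7/6.20 = 2.048.
Ki = [I]/(α − 1) = 0.0472/1.048 = 0.0450 µM.

0.0450 µM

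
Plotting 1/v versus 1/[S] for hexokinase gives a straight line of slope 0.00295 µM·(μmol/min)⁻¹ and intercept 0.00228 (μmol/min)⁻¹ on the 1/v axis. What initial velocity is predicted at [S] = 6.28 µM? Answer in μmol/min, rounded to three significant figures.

364 μmol/min

The y-intercept is 1/Vmax, so Vmax = 1/0.00228 = 439 μmol/min.
The slope is Km/Vmax, so Km = 0.00295 × 439 = 1.29 µM.
Then v = 439 × 6.28/(1.29 + 6.28) = 364 μmol/min.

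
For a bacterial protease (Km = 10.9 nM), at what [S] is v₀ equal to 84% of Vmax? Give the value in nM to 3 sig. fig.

57.2 nM

v/Vmax = [S]/(Km+[S]) = 0.84, so [S] = Km·0.84/(1 − 0.84) = 10.9 × 5.250.
[S] = 57.2 nM.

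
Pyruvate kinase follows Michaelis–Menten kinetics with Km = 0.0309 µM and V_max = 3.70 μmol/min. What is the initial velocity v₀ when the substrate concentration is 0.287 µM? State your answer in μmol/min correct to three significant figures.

3.34 μmol/min

v = Vmax·[S]/(Km + [S]) = 3.70 × 0.287 / (0.0309 + 0.287)
  = 1.062 / 0.3179 = 3.34 μmol/min.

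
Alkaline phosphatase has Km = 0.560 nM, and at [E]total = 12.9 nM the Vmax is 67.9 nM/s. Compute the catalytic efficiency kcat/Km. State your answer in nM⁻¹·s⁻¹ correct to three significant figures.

kcat = Vmax/[E]total = 67.9/12.9 = 5.26 s⁻¹.
kcat/Km = 5.26/0.560 = 9.40 nM⁻¹·s⁻¹.

9.40 nM⁻¹·s⁻¹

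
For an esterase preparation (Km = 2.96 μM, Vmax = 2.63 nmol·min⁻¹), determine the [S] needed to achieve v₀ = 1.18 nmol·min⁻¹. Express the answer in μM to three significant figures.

The required fractional saturation is v/Vmax = 1.18/2.63 = 0.4487.
Then [S]/(Km+[S]) = 0.4487 ⇒ [S] = 2.96 × 0.4487/(1 − 0.4487) = 2.41 μM.

2.41 μM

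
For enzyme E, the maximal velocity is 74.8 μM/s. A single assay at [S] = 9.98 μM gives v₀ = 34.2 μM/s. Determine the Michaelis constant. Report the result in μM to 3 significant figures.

11.8 μM

v/Vmax = 34.2/74.8 = 0.4572 = [S]/(Km+[S]).
So Km + [S] = [S]/0.4572 = 21.83 μM, giving Km = 21.83 − 9.98 = 11.8 μM.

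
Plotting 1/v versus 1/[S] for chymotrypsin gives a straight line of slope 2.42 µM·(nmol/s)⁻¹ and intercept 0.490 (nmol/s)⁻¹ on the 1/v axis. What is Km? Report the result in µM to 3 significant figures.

y-intercept = 1/Vmax ⇒ Vmax = 2.04 nmol/s; slope = Km/Vmax ⇒ Km = slope × Vmax.
Km = 2.42 × 2.04 = 4.94 µM.

4.94 µM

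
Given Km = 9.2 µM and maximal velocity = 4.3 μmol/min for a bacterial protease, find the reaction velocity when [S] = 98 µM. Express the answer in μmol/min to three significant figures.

[S]/(Km+[S]) = 98/107.2 = 0.9142, the fractional saturation.
v = 0.9142 × Vmax = 0.9142 × 4.3 = 3.93 μmol/min.

3.93 μmol/min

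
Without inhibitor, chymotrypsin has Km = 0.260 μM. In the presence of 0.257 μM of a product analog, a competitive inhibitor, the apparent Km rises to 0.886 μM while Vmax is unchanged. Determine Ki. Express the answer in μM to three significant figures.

Competitive: Km,app = α·Km with α = 1 + [I]/Ki.
α = Km,app/Km = 0.886/0.260 = 3.408.
Since α = 1 + [I]/Ki, [I]/Ki = 3.408 − 1 = 2.408 and Ki = 0.257/2.408 = 0.107 μM.

0.107 μM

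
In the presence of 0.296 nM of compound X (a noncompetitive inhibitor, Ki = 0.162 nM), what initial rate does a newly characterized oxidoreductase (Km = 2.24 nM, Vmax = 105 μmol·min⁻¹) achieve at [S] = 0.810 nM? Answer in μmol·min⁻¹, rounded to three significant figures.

9.86 μmol·min⁻¹

α = 1 + [I]/Ki = 1 + 0.296/0.162 = 2.827.
For a noncompetitive inhibitor, Vmax is reduced to Vmax/α while Km is unchanged: Km,app = 2.24 nM, Vmax,app = 37.1 μmol·min⁻¹.
v = Vmax,app·[S]/(Km,app + [S]) = 37.1 × 0.810/(2.24 + 0.810) = 9.86 μmol·min⁻¹.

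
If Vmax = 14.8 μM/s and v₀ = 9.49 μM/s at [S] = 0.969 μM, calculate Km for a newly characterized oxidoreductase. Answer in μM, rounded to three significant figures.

v/Vmax = 9.49/14.8 = 0.6412 = [S]/(Km+[S]).
So Km + [S] = [S]/0.6412 = 1.511 μM, giving Km = 1.511 − 0.969 = 0.542 μM.

0.542 μM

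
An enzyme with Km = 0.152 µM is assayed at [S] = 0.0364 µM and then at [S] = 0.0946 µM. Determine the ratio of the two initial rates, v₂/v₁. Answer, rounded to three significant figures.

1.99

Since Vmax cancels, v₂/v₁ = [S]₂(Km+[S]₁) / [S]₁(Km+[S]₂).
= 0.0946×(0.152+0.0364) / (0.0364×(0.152+0.0946)) = 0.01782/0.008976 = 1.99.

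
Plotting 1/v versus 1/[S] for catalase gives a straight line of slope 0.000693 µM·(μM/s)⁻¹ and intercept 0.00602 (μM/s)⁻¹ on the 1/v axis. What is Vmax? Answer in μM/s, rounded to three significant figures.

The y-intercept of a Lineweaver–Burk plot equals 1/Vmax, so Vmax = 1/0.00602 = 166 μM/s.

166 μM/s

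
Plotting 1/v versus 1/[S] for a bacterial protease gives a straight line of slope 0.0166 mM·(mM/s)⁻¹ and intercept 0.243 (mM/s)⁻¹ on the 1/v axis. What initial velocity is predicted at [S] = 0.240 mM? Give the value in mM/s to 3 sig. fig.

The y-intercept is 1/Vmax, so Vmax = 1/0.243 = 4.12 mM/s.
The slope is Km/Vmax, so Km = 0.0166 × 4.12 = 0.0683 mM.
Then v = 4.12 × 0.240/(0.0683 + 0.240) = 3.20 mM/s.

3.20 mM/s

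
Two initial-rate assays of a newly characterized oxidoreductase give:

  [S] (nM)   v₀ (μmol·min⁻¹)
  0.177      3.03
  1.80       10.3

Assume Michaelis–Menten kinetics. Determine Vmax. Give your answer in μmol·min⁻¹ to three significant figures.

From v = Vmax[S]/(Km+[S]), each point gives Vmax = v(Km+[S])/[S].
Equating: 3.03(Km+0.177)/0.177 = 10.3(Km+1.80)/1.80.
17.12·Km + 3.03 = 5.722·Km + 10.3, so (17.12 − 5.722)·Km = 10.3 − 3.03.
Km = 7.270/11.40 = 0.638 nM; then Vmax = 3.03(0.638+0.177)/0.177 = 14.0 μmol·min⁻¹.

14.0 μmol·min⁻¹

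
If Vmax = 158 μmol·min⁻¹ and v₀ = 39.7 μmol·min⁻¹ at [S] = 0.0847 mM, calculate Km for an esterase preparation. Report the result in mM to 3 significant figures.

v/Vmax = 39.7/158 = 0.2513 = [S]/(Km+[S]).
So Km + [S] = [S]/0.2513 = 0.3371 mM, giving Km = 0.3371 − 0.0847 = 0.252 mM.

0.252 mM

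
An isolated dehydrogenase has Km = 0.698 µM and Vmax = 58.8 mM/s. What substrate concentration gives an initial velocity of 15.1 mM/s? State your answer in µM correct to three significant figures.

0.241 µM

The required fractional saturation is v/Vmax = 15.1/58.8 = 0.2568.
Then [S]/(Km+[S]) = 0.2568 ⇒ [S] = 0.698 × 0.2568/(1 − 0.2568) = 0.241 µM.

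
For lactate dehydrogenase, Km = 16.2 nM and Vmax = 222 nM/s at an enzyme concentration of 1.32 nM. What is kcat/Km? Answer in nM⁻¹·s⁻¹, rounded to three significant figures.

kcat = Vmax/[E]total = 222/1.32 = 168 s⁻¹.
kcat/Km = 168/16.2 = 10.4 nM⁻¹·s⁻¹.

10.4 nM⁻¹·s⁻¹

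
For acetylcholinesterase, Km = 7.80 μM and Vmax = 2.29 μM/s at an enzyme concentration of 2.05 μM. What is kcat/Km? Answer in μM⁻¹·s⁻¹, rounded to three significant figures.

kcat = Vmax/[E]total = 2.29/2.05 = 1.12 s⁻¹.
kcat/Km = 1.12/7.80 = 0.143 μM⁻¹·s⁻¹.

0.143 μM⁻¹·s⁻¹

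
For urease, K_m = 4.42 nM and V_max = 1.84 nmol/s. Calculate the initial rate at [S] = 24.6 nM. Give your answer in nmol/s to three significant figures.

v = Vmax·[S]/(Km + [S]) = 1.84 × 24.6 / (4.42 + 24.6)
  = 45.26 / 29.02 = 1.56 nmol/s.

1.56 nmol/s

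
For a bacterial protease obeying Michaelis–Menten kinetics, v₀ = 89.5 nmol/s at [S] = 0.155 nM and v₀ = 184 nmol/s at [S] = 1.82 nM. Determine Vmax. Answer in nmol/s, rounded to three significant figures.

From v = Vmax[S]/(Km+[S]), each point gives Vmax = v(Km+[S])/[S].
Equating: 89.5(Km+0.155)/0.155 = 184(Km+1.82)/1.82.
577.4·Km + 89.5 = 101.1·Km + 184, so (577.4 − 101.1)·Km = 184 − 89.5.
Km = 94.50/476.3 = 0.198 nM; then Vmax = 89.5(0.198+0.155)/0.155 = 204 nmol/s.

204 nmol/s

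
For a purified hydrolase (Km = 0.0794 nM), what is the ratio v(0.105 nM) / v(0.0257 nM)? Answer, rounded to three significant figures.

2.33

Since Vmax cancels, v₂/v₁ = [S]₂(Km+[S]₁) / [S]₁(Km+[S]₂).
= 0.105×(0.0794+0.0257) / (0.0257×(0.0794+0.105)) = 0.01104/0.004739 = 2.33.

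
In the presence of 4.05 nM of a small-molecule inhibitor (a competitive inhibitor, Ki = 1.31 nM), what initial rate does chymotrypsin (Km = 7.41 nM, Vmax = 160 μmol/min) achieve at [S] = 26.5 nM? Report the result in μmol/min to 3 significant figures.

With α = 1 + [I]/Ki = 1 + 4.05/1.31 = 4.092, the competitive rate law is v = Vmax[S] / (αKm + [S]).
v = 160×26.5 / (4.092×7.41 + 26.5) = 4240/56.82 = 74.6 μmol/min.

74.6 μmol/min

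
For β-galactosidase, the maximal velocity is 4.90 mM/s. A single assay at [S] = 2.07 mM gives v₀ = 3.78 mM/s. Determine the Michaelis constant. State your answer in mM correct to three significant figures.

0.613 mM

v/Vmax = 3.78/4.90 = 0.7714 = [S]/(Km+[S]).
So Km + [S] = [S]/0.7714 = 2.683 mM, giving Km = 2.683 − 2.07 = 0.613 mM.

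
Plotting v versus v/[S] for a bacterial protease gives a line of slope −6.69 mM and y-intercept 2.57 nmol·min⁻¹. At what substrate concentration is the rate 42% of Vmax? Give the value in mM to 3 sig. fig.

The Eadie–Hofstee slope gives Km = 6.69 mM (slope = −Km).
v/Vmax = [S]/(Km+[S]) = 0.42 ⇒ [S] = Km·0.42/(1−0.42) = 6.69 × 0.7241 = 4.84 mM.

4.84 mM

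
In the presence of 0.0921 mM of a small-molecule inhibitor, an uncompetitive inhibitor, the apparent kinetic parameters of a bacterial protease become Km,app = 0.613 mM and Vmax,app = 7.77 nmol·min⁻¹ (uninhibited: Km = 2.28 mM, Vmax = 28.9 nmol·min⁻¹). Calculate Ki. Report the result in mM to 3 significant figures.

Uncompetitive: Vmax,app = Vmax/α (and Km,app = Km/α) with α = 1 + [I]/Ki.
α = Vmax/Vmax,app = 28.9/7.77 = 3.719.
Since α = 1 + [I]/Ki, [I]/Ki = 3.719 − 1 = 2.719 and Ki = 0.0921/2.719 = 0.0339 mM.

0.0339 mM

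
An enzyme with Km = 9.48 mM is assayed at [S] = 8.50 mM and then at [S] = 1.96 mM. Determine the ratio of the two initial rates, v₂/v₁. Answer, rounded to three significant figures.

0.362

The fractional saturations are [S]/(Km+[S]) = 8.50/17.98 = 0.4727 and 1.96/11.44 = 0.1713.
v₂/v₁ is just their ratio: 0.1713/0.4727 = 0.362.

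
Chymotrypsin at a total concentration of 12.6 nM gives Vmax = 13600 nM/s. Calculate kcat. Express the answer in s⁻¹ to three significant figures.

kcat = Vmax/[E]total = 13600 nM/s / 12.6 nM = 1080 s⁻¹.

1080 s⁻¹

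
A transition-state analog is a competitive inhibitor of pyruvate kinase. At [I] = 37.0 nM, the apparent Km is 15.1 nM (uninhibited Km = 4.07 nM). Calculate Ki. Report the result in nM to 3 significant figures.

13.7 nM

Competitive: Km,app = α·Km with α = 1 + [I]/Ki.
α = Km,app/Km = 15.1/4.07 = 3.710.
Since α = 1 + [I]/Ki, [I]/Ki = 3.710 − 1 = 2.710 and Ki = 37.0/2.710 = 13.7 nM.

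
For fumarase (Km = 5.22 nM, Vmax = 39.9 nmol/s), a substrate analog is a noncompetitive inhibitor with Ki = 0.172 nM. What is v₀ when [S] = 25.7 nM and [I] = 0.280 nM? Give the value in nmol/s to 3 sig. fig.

12.6 nmol/s

α = 1 + [I]/Ki = 1 + 0.280/0.172 = 2.628.
For a noncompetitive inhibitor, Vmax is reduced to Vmax/α while Km is unchanged: Km,app = 5.22 nM, Vmax,app = 15.2 nmol/s.
v = Vmax,app·[S]/(Km,app + [S]) = 15.2 × 25.7/(5.22 + 25.7) = 12.6 nmol/s.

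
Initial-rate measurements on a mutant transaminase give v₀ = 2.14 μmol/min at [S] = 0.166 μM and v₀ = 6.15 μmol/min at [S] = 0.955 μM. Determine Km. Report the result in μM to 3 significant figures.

In reciprocal form, 1/v = (Km/Vmax)·(1/[S]) + 1/Vmax. The two points give (1/[S], 1/v) = (6.024, 0.4673) and (1.047, 0.1626).
Slope = (0.4673 − 0.1626)/(6.024 − 1.047) = 0.06122; intercept = 0.4673 − 0.06122×6.024 = 0.09850.
Vmax = 1/intercept = 10.2 μmol/min; Km = slope × Vmax = 0.06122 × 10.2 = 0.622 μM.

0.622 μM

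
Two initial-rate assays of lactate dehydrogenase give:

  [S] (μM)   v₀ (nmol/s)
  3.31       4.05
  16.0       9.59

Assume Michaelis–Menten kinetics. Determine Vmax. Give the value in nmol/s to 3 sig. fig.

In reciprocal form, 1/v = (Km/Vmax)·(1/[S]) + 1/Vmax. The two points give (1/[S], 1/v) = (0.3021, 0.2469) and (0.06250, 0.1043).
Slope = (0.2469 − 0.1043)/(0.3021 − 0.06250) = 0.5953; intercept = 0.2469 − 0.5953×0.3021 = 0.06707.
Vmax = 1/intercept = 14.9 nmol/s; Km = slope × Vmax = 0.5953 × 14.9 = 8.88 μM.

14.9 nmol/s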